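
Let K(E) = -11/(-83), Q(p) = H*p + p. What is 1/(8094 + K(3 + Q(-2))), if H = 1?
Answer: 83/671813 ≈ 0.00012355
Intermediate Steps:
Q(p) = 2*p (Q(p) = 1*p + p = p + p = 2*p)
K(E) = 11/83 (K(E) = -11*(-1/83) = 11/83)
1/(8094 + K(3 + Q(-2))) = 1/(8094 + 11/83) = 1/(671813/83) = 83/671813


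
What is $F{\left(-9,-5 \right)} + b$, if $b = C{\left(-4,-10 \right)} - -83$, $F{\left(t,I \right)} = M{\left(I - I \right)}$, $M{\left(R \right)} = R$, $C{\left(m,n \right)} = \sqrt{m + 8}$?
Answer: $85$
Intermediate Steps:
$C{\left(m,n \right)} = \sqrt{8 + m}$
$F{\left(t,I \right)} = 0$ ($F{\left(t,I \right)} = I - I = 0$)
$b = 85$ ($b = \sqrt{8 - 4} - -83 = \sqrt{4} + 83 = 2 + 83 = 85$)
$F{\left(-9,-5 \right)} + b = 0 + 85 = 85$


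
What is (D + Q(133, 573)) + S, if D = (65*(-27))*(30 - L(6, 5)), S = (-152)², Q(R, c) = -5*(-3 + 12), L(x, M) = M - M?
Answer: -29591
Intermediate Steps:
L(x, M) = 0
Q(R, c) = -45 (Q(R, c) = -5*9 = -45)
S = 23104
D = -52650 (D = (65*(-27))*(30 - 1*0) = -1755*(30 + 0) = -1755*30 = -52650)
(D + Q(133, 573)) + S = (-52650 - 45) + 23104 = -52695 + 23104 = -29591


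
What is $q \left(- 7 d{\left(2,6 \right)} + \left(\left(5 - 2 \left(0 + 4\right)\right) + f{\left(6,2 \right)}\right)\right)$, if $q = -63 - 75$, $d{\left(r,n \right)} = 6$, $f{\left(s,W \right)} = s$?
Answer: $5382$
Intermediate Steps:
$q = -138$ ($q = -63 - 75 = -138$)
$q \left(- 7 d{\left(2,6 \right)} + \left(\left(5 - 2 \left(0 + 4\right)\right) + f{\left(6,2 \right)}\right)\right) = - 138 \left(\left(-7\right) 6 + \left(\left(5 - 2 \left(0 + 4\right)\right) + 6\right)\right) = - 138 \left(-42 + \left(\left(5 - 8\right) + 6\right)\right) = - 138 \left(-42 + \left(-3 + 6\right)\right) = - 138 \left(-42 + 3\right) = \left(-138\right) \left(-39\right) = 5382$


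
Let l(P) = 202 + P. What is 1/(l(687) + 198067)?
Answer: 1/198956 ≈ 5.0262e-6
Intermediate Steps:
1/(l(687) + 198067) = 1/((202 + 687) + 198067) = 1/(889 + 198067) = 1/198956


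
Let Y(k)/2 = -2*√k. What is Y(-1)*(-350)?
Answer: 1400*I ≈ 1400.0*I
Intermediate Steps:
Y(k) = -4*√k (Y(k) = 2*(-2*√k) = -4*√k)
Y(-1)*(-350) = -4*I*(-350) = 1400*I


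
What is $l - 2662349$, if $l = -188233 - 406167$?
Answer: $-3256749$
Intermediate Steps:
$l = -594400$ ($l = -188233 - 406167 = -594400$)
$l - 2662349 = -594400 - 2662349 = -3256749$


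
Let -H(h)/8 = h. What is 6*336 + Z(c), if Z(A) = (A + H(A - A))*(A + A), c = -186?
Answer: 71208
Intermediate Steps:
H(h) = -8*h
Z(A) = 2*A² (Z(A) = (A - 8*(A - A))*(A + A) = (A - 8*0)*(2*A) = (A + 0)*(2*A) = A*(2*A) = 2*A²)
6*336 + Z(c) = 6*336 + 2*(-186)² = 2016 + 2*34596 = 2016 + 69192 = 71208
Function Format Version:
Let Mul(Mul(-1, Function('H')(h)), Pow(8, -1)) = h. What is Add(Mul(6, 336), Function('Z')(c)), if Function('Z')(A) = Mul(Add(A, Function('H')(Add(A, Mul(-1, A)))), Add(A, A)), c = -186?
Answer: 71208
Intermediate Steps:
Function('H')(h) = Mul(-8, h)
Function('Z')(A) = Mul(2, Pow(A, 2)) (Function('Z')(A) = Mul(Add(A, Mul(-8, Add(A, Mul(-1, A)))), Add(A, A)) = Mul(Add(A, Mul(-8, 0)), Mul(2, A)) = Mul(Add(A, 0), Mul(2, A)) = Mul(A, Mul(2, A)) = Mul(2, Pow(A, 2)))
Add(Mul(6, 336), Function('Z')(c)) = Add(Mul(6, 336), Mul(2, Pow(-186, 2))) = Add(2016, Mul(2, 34596)) = Add(2016, 69192) = 71208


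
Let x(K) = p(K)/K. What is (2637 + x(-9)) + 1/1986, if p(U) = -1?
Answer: 15711911/5958 ≈ 2637.1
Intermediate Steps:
x(K) = -1/K
(2637 + x(-9)) + 1/1986 = (2637 - 1/(-9)) + 1/1986 = (2637 - 1*(-1/9)) + 1/1986 = (2637 + 1/9) + 1/1986 = 23734/9 + 1/1986 = 15711911/5958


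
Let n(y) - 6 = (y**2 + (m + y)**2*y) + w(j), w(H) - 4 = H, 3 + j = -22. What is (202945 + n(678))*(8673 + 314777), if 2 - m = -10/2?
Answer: 103114942695800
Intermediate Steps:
j = -25 (j = -3 - 22 = -25)
w(H) = 4 + H
m = 7 (m = 2 - (-10)/2 = 2 - 1*(-5) = 2 + 5 = 7)
n(y) = -15 + y**2 + y*(7 + y)**2 (n(y) = 6 + ((y**2 + (7 + y)**2*y) + (4 - 25)) = 6 + ((y**2 + y*(7 + y)**2) - 21) = 6 + (-21 + y**2 + y*(7 + y)**2) = -15 + y**2 + y*(7 + y)**2)
(202945 + n(678))*(8673 + 314777) = (202945 + (-15 + 678**2 + 678*(7 + 678)**2))*(8673 + 314777) = (202945 + (-15 + 459684 + 678*685**2))*323450 = (202945 + (-15 + 459684 + 678*469225))*323450 = (202945 + (-15 + 459684 + 318134550))*323450 = (202945 + 318594219)*323450 = 318797164*323450 = 103114942695800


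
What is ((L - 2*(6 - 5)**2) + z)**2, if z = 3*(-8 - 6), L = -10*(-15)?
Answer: 11236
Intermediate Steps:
L = 150
z = -42 (z = 3*(-14) = -42)
((L - 2*(6 - 5)**2) + z)**2 = ((150 - 2*(6 - 5)**2) - 42)**2 = ((150 - 2*1**2) - 42)**2 = ((150 - 2*1) - 42)**2 = ((150 - 2) - 42)**2 = (148 - 42)**2 = 106**2 = 11236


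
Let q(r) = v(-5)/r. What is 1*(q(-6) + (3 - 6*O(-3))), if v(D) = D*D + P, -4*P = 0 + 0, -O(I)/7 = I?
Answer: -763/6 ≈ -127.17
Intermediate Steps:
O(I) = -7*I
P = 0 (P = -(0 + 0)/4 = -1/4*0 = 0)
v(D) = D**2 (v(D) = D*D + 0 = D**2 + 0 = D**2)
q(r) = 25/r (q(r) = (-5)**2/r = 25/r)
1*(q(-6) + (3 - 6*O(-3))) = 1*(25/(-6) + (3 - 6*(-7*(-3)))) = 1*(25*(-1/6) + (3 - 6*21)) = 1*(-25/6 + (3 - 1*126)) = 1*(-25/6 + (3 - 126)) = 1*(-25/6 - 123) = 1*(-763/6) = -763/6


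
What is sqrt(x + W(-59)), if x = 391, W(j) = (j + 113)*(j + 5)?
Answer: 5*I*sqrt(101) ≈ 50.249*I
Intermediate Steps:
W(j) = (5 + j)*(113 + j) (W(j) = (113 + j)*(5 + j) = (5 + j)*(113 + j))
sqrt(x + W(-59)) = sqrt(391 + (565 + (-59)**2 + 118*(-59))) = sqrt(391 + (565 + 3481 - 6962)) = sqrt(391 - 2916) = sqrt(-2525) = 5*I*sqrt(101)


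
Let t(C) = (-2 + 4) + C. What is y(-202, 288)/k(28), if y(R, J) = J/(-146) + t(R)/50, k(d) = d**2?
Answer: -109/14308 ≈ -0.0076181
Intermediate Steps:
t(C) = 2 + C
y(R, J) = 1/25 - J/146 + R/50 (y(R, J) = J/(-146) + (2 + R)/50 = J*(-1/146) + (2 + R)*(1/50) = -J/146 + (1/25 + R/50) = 1/25 - J/146 + R/50)
y(-202, 288)/k(28) = (1/25 - 1/146*288 + (1/50)*(-202))/(28**2) = (1/25 - 144/73 - 101/25)/784 = -436/73*1/784 = -109/14308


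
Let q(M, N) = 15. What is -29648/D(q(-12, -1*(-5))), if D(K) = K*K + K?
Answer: -1853/15 ≈ -123.53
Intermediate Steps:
D(K) = K + K² (D(K) = K² + K = K + K²)
-29648/D(q(-12, -1*(-5))) = -29648*1/(15*(1 + 15)) = -29648/(15*16) = -29648/240 = -29648*1/240 = -1853/15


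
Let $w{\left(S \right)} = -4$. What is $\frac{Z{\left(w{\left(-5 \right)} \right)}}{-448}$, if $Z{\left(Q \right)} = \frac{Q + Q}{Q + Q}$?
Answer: $- \frac{1}{448} \approx -0.0022321$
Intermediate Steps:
$Z{\left(Q \right)} = 1$ ($Z{\left(Q \right)} = \frac{2 Q}{2 Q} = 2 Q \frac{1}{2 Q} = 1$)
$\frac{Z{\left(w{\left(-5 \right)} \right)}}{-448} = 1 \frac{1}{-448} = 1 \left(- \frac{1}{448}\right) = - \frac{1}{448}$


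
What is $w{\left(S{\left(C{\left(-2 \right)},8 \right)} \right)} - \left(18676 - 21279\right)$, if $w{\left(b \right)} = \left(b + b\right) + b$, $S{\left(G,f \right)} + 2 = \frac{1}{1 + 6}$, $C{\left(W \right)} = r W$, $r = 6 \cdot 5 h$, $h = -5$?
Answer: $\frac{18182}{7} \approx 2597.4$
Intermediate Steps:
$r = -150$ ($r = 6 \cdot 5 \left(-5\right) = 30 \left(-5\right) = -150$)
$C{\left(W \right)} = - 150 W$
$S{\left(G,f \right)} = - \frac{13}{7}$ ($S{\left(G,f \right)} = -2 + \frac{1}{1 + 6} = -2 + \frac{1}{7} = - \frac{13}{7}$)
$w{\left(b \right)} = 3 b$ ($w{\left(b \right)} = 2 b + b = 3 b$)
$w{\left(S{\left(C{\left(-2 \right)},8 \right)} \right)} - \left(18676 - 21279\right) = 3 \left(- \frac{13}{7}\right) - \left(18676 - 21279\right) = - \frac{39}{7} - -2603 = - \frac{39}{7} + 2603 = \frac{18182}{7}$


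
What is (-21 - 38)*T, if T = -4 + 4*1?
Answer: 0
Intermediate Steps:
T = 0 (T = -4 + 4 = 0)
(-21 - 38)*T = (-21 - 38)*0 = -59*0 = 0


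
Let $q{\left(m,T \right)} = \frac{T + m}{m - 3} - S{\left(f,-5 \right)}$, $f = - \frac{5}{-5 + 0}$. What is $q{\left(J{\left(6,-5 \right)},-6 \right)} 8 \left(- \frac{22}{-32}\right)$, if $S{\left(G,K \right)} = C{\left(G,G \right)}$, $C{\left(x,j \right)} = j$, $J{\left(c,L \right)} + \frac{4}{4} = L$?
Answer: $\frac{11}{6} \approx 1.8333$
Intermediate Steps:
$J{\left(c,L \right)} = -1 + L$
$f = 1$ ($f = - \frac{5}{-5} = \left(-5\right) \left(- \frac{1}{5}\right) = 1$)
$S{\left(G,K \right)} = G$
$q{\left(m,T \right)} = -1 + \frac{T + m}{-3 + m}$ ($q{\left(m,T \right)} = \frac{T + m}{m - 3} - 1 = \frac{T + m}{-3 + m} - 1 = -1 + \frac{T + m}{-3 + m}$)
$q{\left(J{\left(6,-5 \right)},-6 \right)} 8 \left(- \frac{22}{-32}\right) = \frac{3 - 6}{-3 - 6} \cdot 8 \left(- \frac{22}{-32}\right) = \frac{1}{-3 - 6} \left(-3\right) 8 \left(\left(-22\right) \left(- \frac{1}{32}\right)\right) = \frac{1}{-9} \left(-3\right) 8 \cdot \frac{11}{16} = \left(- \frac{1}{9}\right) \left(-3\right) 8 \cdot \frac{11}{16} = \frac{1}{3} \cdot 8 \cdot \frac{11}{16} = \frac{8}{3} \cdot \frac{11}{16} = \frac{11}{6}$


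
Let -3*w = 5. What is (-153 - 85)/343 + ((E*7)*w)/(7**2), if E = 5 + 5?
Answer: -452/147 ≈ -3.0748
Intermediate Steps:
E = 10
w = -5/3 (w = -1/3*5 = -5/3 ≈ -1.6667)
(-153 - 85)/343 + ((E*7)*w)/(7**2) = (-153 - 85)/343 + ((10*7)*(-5/3))/(7**2) = -238*1/343 + (70*(-5/3))/49 = -34/49 - 350/3*1/49 = -34/49 - 50/21 = -452/147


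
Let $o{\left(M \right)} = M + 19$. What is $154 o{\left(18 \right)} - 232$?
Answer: $5466$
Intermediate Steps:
$o{\left(M \right)} = 19 + M$
$154 o{\left(18 \right)} - 232 = 154 \left(19 + 18\right) - 232 = 154 \cdot 37 - 232 = 5698 - 232 = 5466$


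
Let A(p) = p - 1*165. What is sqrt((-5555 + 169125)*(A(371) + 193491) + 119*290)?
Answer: 720*sqrt(61117) ≈ 1.7800e+5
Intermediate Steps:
A(p) = -165 + p (A(p) = p - 165 = -165 + p)
sqrt((-5555 + 169125)*(A(371) + 193491) + 119*290) = sqrt((-5555 + 169125)*((-165 + 371) + 193491) + 119*290) = sqrt(163570*(206 + 193491) + 34510) = sqrt(163570*193697 + 34510) = sqrt(31683018290 + 34510) = sqrt(31683052800) = 720*sqrt(61117)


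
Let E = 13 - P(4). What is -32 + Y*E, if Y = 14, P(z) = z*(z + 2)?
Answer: -186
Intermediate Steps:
P(z) = z*(2 + z)
E = -11 (E = 13 - 4*(2 + 4) = 13 - 4*6 = 13 - 1*24 = 13 - 24 = -11)
-32 + Y*E = -32 + 14*(-11) = -32 - 154 = -186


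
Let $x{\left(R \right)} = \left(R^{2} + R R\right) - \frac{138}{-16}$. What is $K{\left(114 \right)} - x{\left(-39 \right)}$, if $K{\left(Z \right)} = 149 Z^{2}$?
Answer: $\frac{15466827}{8} \approx 1.9334 \cdot 10^{6}$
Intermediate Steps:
$x{\left(R \right)} = \frac{69}{8} + 2 R^{2}$ ($x{\left(R \right)} = \left(R^{2} + R^{2}\right) - - \frac{69}{8} = 2 R^{2} + \frac{69}{8} = \frac{69}{8} + 2 R^{2}$)
$K{\left(114 \right)} - x{\left(-39 \right)} = 149 \cdot 114^{2} - \left(\frac{69}{8} + 2 \left(-39\right)^{2}\right) = 149 \cdot 12996 - \left(\frac{69}{8} + 2 \cdot 1521\right) = 1936404 - \left(\frac{69}{8} + 3042\right) = 1936404 - \frac{24405}{8} = \frac{15466827}{8}$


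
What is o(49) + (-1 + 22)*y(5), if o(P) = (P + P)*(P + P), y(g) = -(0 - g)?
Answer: 9709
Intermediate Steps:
y(g) = g (y(g) = -(-1)*g = g)
o(P) = 4*P² (o(P) = (2*P)*(2*P) = 4*P²)
o(49) + (-1 + 22)*y(5) = 4*49² + (-1 + 22)*5 = 4*2401 + 21*5 = 9604 + 105 = 9709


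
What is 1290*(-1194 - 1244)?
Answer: -3145020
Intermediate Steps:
1290*(-1194 - 1244) = 1290*(-2438) = -3145020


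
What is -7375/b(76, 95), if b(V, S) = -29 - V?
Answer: 1475/21 ≈ 70.238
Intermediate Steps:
-7375/b(76, 95) = -7375/(-29 - 1*76) = -7375/(-29 - 76) = -7375/(-105) = -7375*(-1/105) = 1475/21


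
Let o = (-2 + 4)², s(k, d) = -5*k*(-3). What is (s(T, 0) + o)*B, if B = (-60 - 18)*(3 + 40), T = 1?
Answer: -63726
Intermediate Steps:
s(k, d) = 15*k
B = -3354 (B = -78*43 = -3354)
o = 4 (o = 2² = 4)
(s(T, 0) + o)*B = (15*1 + 4)*(-3354) = (15 + 4)*(-3354) = 19*(-3354) = -63726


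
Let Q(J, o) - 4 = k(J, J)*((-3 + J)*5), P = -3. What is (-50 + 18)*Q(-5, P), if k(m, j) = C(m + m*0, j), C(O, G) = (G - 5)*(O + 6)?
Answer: -12928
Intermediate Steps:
C(O, G) = (-5 + G)*(6 + O)
k(m, j) = -30 - 5*m + 6*j + j*m (k(m, j) = -30 - 5*(m + m*0) + 6*j + j*(m + m*0) = -30 - 5*(m + 0) + 6*j + j*(m + 0) = -30 - 5*m + 6*j + j*m)
Q(J, o) = 4 + (-15 + 5*J)*(-30 + J + J²) (Q(J, o) = 4 + (-30 - 5*J + 6*J + J*J)*((-3 + J)*5) = 4 + (-30 - 5*J + 6*J + J²)*(-15 + 5*J) = 4 + (-30 + J + J²)*(-15 + 5*J) = 4 + (-15 + 5*J)*(-30 + J + J²))
(-50 + 18)*Q(-5, P) = (-50 + 18)*(454 - 165*(-5) - 10*(-5)² + 5*(-5)³) = -32*(454 + 825 - 10*25 + 5*(-125)) = -32*(454 + 825 - 250 - 625) = -32*404 = -12928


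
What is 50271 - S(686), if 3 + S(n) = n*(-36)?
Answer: 74970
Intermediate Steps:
S(n) = -3 - 36*n (S(n) = -3 + n*(-36) = -3 - 36*n)
50271 - S(686) = 50271 - (-3 - 36*686) = 50271 - (-3 - 24696) = 50271 - 1*(-24699) = 50271 + 24699 = 74970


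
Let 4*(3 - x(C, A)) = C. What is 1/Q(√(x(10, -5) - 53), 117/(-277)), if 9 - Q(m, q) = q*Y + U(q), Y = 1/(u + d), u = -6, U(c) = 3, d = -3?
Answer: 277/1649 ≈ 0.16798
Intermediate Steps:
x(C, A) = 3 - C/4
Y = -⅑ (Y = 1/(-6 - 3) = 1/(-9) = -⅑ ≈ -0.11111)
Q(m, q) = 6 + q/9 (Q(m, q) = 9 - (q*(-⅑) + 3) = 9 - (-q/9 + 3) = 9 - (3 - q/9) = 9 + (-3 + q/9) = 6 + q/9)
1/Q(√(x(10, -5) - 53), 117/(-277)) = 1/(6 + (117/(-277))/9) = 1/(6 + (117*(-1/277))/9) = 1/(6 + (⅑)*(-117/277)) = 1/(6 - 13/277) = 1/(1649/277) = 277/1649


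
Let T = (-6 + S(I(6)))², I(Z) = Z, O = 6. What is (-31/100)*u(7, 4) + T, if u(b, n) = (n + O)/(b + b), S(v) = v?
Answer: -31/140 ≈ -0.22143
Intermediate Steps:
u(b, n) = (6 + n)/(2*b) (u(b, n) = (n + 6)/(b + b) = (6 + n)/((2*b)) = (6 + n)*(1/(2*b)) = (6 + n)/(2*b))
T = 0 (T = (-6 + 6)² = 0² = 0)
(-31/100)*u(7, 4) + T = (-31/100)*((½)*(6 + 4)/7) + 0 = (-31*1/100)*((½)*(⅐)*10) + 0 = -31/100*5/7 + 0 = -31/140 + 0 = -31/140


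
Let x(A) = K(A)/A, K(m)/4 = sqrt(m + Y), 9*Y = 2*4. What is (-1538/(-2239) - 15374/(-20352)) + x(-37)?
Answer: 32861881/22784064 - 20*I*sqrt(13)/111 ≈ 1.4423 - 0.64965*I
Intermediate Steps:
Y = 8/9 (Y = (2*4)/9 = (1/9)*8 = 8/9 ≈ 0.88889)
K(m) = 4*sqrt(8/9 + m) (K(m) = 4*sqrt(m + 8/9) = 4*sqrt(8/9 + m))
x(A) = 4*sqrt(8 + 9*A)/(3*A) (x(A) = (4*sqrt(8 + 9*A)/3)/A = 4*sqrt(8 + 9*A)/(3*A))
(-1538/(-2239) - 15374/(-20352)) + x(-37) = (-1538/(-2239) - 15374/(-20352)) + (4/3)*sqrt(8 + 9*(-37))/(-37) = (-1538*(-1/2239) - 15374*(-1/20352)) + (4/3)*(-1/37)*sqrt(8 - 333) = (1538/2239 + 7687/10176) + (4/3)*(-1/37)*sqrt(-325) = 32861881/22784064 + (4/3)*(-1/37)*(5*I*sqrt(13)) = 32861881/22784064 - 20*I*sqrt(13)/111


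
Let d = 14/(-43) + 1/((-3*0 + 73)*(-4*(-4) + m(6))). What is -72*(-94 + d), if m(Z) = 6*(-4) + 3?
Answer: 106594776/15695 ≈ 6791.6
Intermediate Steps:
m(Z) = -21 (m(Z) = -24 + 3 = -21)
d = -5153/15695 (d = 14/(-43) + 1/((-3*0 + 73)*(-4*(-4) - 21)) = 14*(-1/43) + 1/((0 + 73)*(16 - 21)) = -14/43 + 1/(73*(-5)) = -14/43 + (1/73)*(-⅕) = -14/43 - 1/365 = -5153/15695 ≈ -0.32832)
-72*(-94 + d) = -72*(-94 - 5153/15695) = -72*(-1480483/15695) = 106594776/15695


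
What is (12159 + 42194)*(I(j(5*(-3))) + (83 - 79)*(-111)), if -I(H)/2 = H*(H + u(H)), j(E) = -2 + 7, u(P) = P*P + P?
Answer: -43156282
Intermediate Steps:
u(P) = P + P**2 (u(P) = P**2 + P = P + P**2)
j(E) = 5
I(H) = -2*H*(H + H*(1 + H))
(12159 + 42194)*(I(j(5*(-3))) + (83 - 79)*(-111)) = (12159 + 42194)*(-2*5**2*(2 + 5) + (83 - 79)*(-111)) = 54353*(-2*25*7 + 4*(-111)) = 54353*(-350 - 444) = 54353*(-794) = -43156282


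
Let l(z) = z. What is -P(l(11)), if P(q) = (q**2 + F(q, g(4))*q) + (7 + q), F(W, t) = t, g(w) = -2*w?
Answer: -51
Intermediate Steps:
P(q) = 7 + q**2 - 7*q (P(q) = (q**2 + (-2*4)*q) + (7 + q) = (q**2 - 8*q) + (7 + q) = 7 + q**2 - 7*q)
-P(l(11)) = -(7 + 11**2 - 7*11) = -(7 + 121 - 77) = -1*51 = -51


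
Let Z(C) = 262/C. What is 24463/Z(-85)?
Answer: -2079355/262 ≈ -7936.5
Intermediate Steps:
24463/Z(-85) = 24463/((262/(-85))) = 24463/((262*(-1/85))) = 24463/(-262/85) = 24463*(-85/262) = -2079355/262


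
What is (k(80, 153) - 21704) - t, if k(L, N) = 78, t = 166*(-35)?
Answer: -15816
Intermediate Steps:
t = -5810
(k(80, 153) - 21704) - t = (78 - 21704) - 1*(-5810) = -21626 + 5810 = -15816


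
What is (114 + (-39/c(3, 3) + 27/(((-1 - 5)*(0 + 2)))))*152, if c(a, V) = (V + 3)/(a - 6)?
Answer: 19950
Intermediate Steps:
c(a, V) = (3 + V)/(-6 + a)
(114 + (-39/c(3, 3) + 27/(((-1 - 5)*(0 + 2)))))*152 = (114 + (-39*(-6 + 3)/(3 + 3) + 27/(((-1 - 5)*(0 + 2)))))*152 = (114 + (-39/(6/(-3)) + 27/((-6*2))))*152 = (114 + (-39/((-1/3*6)) + 27/(-12)))*152 = (114 + (-39/(-2) + 27*(-1/12)))*152 = (114 + (-39*(-1/2) - 9/4))*152 = (114 + (39/2 - 9/4))*152 = (114 + 69/4)*152 = (525/4)*152 = 19950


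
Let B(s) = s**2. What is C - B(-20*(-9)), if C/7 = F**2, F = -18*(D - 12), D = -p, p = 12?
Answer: 1273968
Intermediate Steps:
D = -12 (D = -1*12 = -12)
F = 432 (F = -18*(-12 - 12) = -18*(-24) = 432)
C = 1306368 (C = 7*432**2 = 7*186624 = 1306368)
C - B(-20*(-9)) = 1306368 - (-20*(-9))**2 = 1306368 - 1*180**2 = 1306368 - 1*32400 = 1306368 - 32400 = 1273968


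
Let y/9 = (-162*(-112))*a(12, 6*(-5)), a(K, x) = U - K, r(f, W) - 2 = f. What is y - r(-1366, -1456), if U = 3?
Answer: -1468300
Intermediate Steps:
r(f, W) = 2 + f
a(K, x) = 3 - K
y = -1469664 (y = 9*((-162*(-112))*(3 - 1*12)) = 9*(18144*(3 - 12)) = 9*(18144*(-9)) = 9*(-163296) = -1469664)
y - r(-1366, -1456) = -1469664 - (2 - 1366) = -1469664 - 1*(-1364) = -1469664 + 1364 = -1468300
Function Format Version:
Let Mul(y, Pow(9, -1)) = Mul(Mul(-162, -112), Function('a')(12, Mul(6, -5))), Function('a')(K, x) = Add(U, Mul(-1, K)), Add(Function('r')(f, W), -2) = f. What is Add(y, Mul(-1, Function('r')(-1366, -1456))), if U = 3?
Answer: -1468300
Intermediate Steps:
Function('r')(f, W) = Add(2, f)
Function('a')(K, x) = Add(3, Mul(-1, K))
y = -1469664 (y = Mul(9, Mul(Mul(-162, -112), Add(3, Mul(-1, 12)))) = Mul(9, Mul(18144, Add(3, -12))) = Mul(9, Mul(18144, -9)) = Mul(9, -163296) = -1469664)
Add(y, Mul(-1, Function('r')(-1366, -1456))) = Add(-1469664, Mul(-1, Add(2, -1366))) = Add(-1469664, Mul(-1, -1364)) = Add(-1469664, 1364) = -1468300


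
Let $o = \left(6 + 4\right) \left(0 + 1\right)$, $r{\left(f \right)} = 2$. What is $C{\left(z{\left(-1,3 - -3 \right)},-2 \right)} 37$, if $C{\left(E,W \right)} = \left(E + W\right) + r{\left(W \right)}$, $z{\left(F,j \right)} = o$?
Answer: $370$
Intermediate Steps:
$o = 10$ ($o = 10 \cdot 1 = 10$)
$z{\left(F,j \right)} = 10$
$C{\left(E,W \right)} = 2 + E + W$ ($C{\left(E,W \right)} = \left(E + W\right) + 2 = 2 + E + W$)
$C{\left(z{\left(-1,3 - -3 \right)},-2 \right)} 37 = \left(2 + 10 - 2\right) 37 = 10 \cdot 37 = 370$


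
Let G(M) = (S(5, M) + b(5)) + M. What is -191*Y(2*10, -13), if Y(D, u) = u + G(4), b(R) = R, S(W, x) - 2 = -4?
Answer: 1146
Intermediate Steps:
S(W, x) = -2 (S(W, x) = 2 - 4 = -2)
G(M) = 3 + M (G(M) = (-2 + 5) + M = 3 + M)
Y(D, u) = 7 + u (Y(D, u) = u + (3 + 4) = u + 7 = 7 + u)
-191*Y(2*10, -13) = -191*(7 - 13) = -191*(-6) = 1146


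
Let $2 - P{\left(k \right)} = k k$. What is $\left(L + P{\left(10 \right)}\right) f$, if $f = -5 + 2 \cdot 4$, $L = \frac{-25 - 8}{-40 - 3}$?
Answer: $- \frac{12543}{43} \approx -291.7$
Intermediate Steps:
$P{\left(k \right)} = 2 - k^{2}$ ($P{\left(k \right)} = 2 - k k = 2 - k^{2}$)
$L = \frac{33}{43}$ ($L = - \frac{33}{-43} = \left(-33\right) \left(- \frac{1}{43}\right) = \frac{33}{43} \approx 0.76744$)
$f = 3$ ($f = -5 + 8 = 3$)
$\left(L + P{\left(10 \right)}\right) f = \left(\frac{33}{43} + \left(2 - 10^{2}\right)\right) 3 = \left(\frac{33}{43} + \left(2 - 100\right)\right) 3 = \left(\frac{33}{43} - 98\right) 3 = \left(- \frac{4181}{43}\right) 3 = - \frac{12543}{43}$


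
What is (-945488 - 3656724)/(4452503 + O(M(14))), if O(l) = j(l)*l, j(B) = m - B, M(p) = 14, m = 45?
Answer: -4602212/4452937 ≈ -1.0335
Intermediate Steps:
j(B) = 45 - B
O(l) = l*(45 - l) (O(l) = (45 - l)*l = l*(45 - l))
(-945488 - 3656724)/(4452503 + O(M(14))) = (-945488 - 3656724)/(4452503 + 14*(45 - 1*14)) = -4602212/(4452503 + 14*(45 - 14)) = -4602212/(4452503 + 14*31) = -4602212/(4452503 + 434) = -4602212/4452937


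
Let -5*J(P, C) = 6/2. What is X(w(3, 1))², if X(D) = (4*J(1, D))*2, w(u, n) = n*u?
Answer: 576/25 ≈ 23.040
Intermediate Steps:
J(P, C) = -⅗ (J(P, C) = -6/(5*2) = -⅕*3 = -⅗)
X(D) = -24/5 (X(D) = (4*(-⅗))*2 = -12/5*2 = -24/5)
X(w(3, 1))² = (-24/5)² = 576/25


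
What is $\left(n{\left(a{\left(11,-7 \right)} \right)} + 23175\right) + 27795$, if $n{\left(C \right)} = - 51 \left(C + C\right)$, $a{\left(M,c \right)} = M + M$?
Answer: $48726$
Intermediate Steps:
$a{\left(M,c \right)} = 2 M$
$n{\left(C \right)} = - 102 C$ ($n{\left(C \right)} = - 51 \cdot 2 C = - 102 C$)
$\left(n{\left(a{\left(11,-7 \right)} \right)} + 23175\right) + 27795 = \left(- 102 \cdot 2 \cdot 11 + 23175\right) + 27795 = \left(\left(-102\right) 22 + 23175\right) + 27795 = \left(-2244 + 23175\right) + 27795 = 20931 + 27795 = 48726$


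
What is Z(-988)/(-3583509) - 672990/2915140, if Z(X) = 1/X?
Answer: -119136286516597/516053663057244 ≈ -0.23086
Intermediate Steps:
Z(-988)/(-3583509) - 672990/2915140 = 1/(-988*(-3583509)) - 672990/2915140 = -1/988*(-1/3583509) - 672990*1/2915140 = 1/3540506892 - 67299/291514 = -119136286516597/516053663057244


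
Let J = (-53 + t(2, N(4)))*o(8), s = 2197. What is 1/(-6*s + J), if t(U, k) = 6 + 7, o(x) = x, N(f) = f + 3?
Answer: -1/13502 ≈ -7.4063e-5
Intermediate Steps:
N(f) = 3 + f
t(U, k) = 13
J = -320 (J = (-53 + 13)*8 = -40*8 = -320)
1/(-6*s + J) = 1/(-6*2197 - 320) = 1/(-13182 - 320) = 1/(-13502) = -1/13502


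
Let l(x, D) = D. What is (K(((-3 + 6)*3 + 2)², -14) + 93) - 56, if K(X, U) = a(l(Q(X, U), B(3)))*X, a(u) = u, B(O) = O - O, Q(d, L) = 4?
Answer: 37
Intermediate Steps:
B(O) = 0
K(X, U) = 0 (K(X, U) = 0*X = 0)
(K(((-3 + 6)*3 + 2)², -14) + 93) - 56 = (0 + 93) - 56 = 93 - 56 = 37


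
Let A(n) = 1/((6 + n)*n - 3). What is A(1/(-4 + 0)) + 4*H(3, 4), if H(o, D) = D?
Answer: 1120/71 ≈ 15.775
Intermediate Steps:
A(n) = 1/(-3 + n*(6 + n)) (A(n) = 1/(n*(6 + n) - 3) = 1/(-3 + n*(6 + n)))
A(1/(-4 + 0)) + 4*H(3, 4) = 1/(-3 + (1/(-4 + 0))**2 + 6/(-4 + 0)) + 4*4 = 1/(-3 + (1/(-4))**2 + 6/(-4)) + 16 = 1/(-3 + (-1/4)**2 + 6*(-1/4)) + 16 = 1/(-3 + 1/16 - 3/2) + 16 = 1/(-71/16) + 16 = -16/71 + 16 = 1120/71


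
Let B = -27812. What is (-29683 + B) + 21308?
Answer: -36187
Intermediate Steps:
(-29683 + B) + 21308 = (-29683 - 27812) + 21308 = -57495 + 21308 = -36187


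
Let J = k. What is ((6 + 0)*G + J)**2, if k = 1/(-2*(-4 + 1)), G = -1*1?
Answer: 1225/36 ≈ 34.028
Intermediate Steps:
G = -1
k = 1/6 (k = 1/(-2*(-3)) = 1/6 ≈ 0.16667)
J = 1/6 ≈ 0.16667
((6 + 0)*G + J)**2 = ((6 + 0)*(-1) + 1/6)**2 = (6*(-1) + 1/6)**2 = (-6 + 1/6)**2 = (-35/6)**2 = 1225/36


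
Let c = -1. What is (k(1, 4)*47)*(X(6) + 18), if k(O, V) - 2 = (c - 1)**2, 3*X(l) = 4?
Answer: 5452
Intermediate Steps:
X(l) = 4/3 (X(l) = (1/3)*4 = 4/3)
k(O, V) = 6 (k(O, V) = 2 + (-1 - 1)**2 = 2 + (-2)**2 = 2 + 4 = 6)
(k(1, 4)*47)*(X(6) + 18) = (6*47)*(4/3 + 18) = 282*(58/3) = 5452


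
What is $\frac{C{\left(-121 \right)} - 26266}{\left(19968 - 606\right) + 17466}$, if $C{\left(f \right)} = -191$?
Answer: $- \frac{8819}{12276} \approx -0.71839$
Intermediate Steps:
$\frac{C{\left(-121 \right)} - 26266}{\left(19968 - 606\right) + 17466} = \frac{-191 - 26266}{\left(19968 - 606\right) + 17466} = - \frac{26457}{19362 + 17466} = - \frac{26457}{36828} = \left(-26457\right) \frac{1}{36828} = - \frac{8819}{12276}$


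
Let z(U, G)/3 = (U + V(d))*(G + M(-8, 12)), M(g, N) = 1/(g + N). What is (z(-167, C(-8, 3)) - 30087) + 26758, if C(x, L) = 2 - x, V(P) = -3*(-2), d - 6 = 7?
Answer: -33119/4 ≈ -8279.8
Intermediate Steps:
d = 13 (d = 6 + 7 = 13)
V(P) = 6
M(g, N) = 1/(N + g)
z(U, G) = 3*(6 + U)*(¼ + G) (z(U, G) = 3*((U + 6)*(G + 1/(12 - 8))) = 3*((6 + U)*(G + 1/4)) = 3*((6 + U)*(G + ¼)) = 3*((6 + U)*(¼ + G)) = 3*(6 + U)*(¼ + G))
(z(-167, C(-8, 3)) - 30087) + 26758 = ((9/2 + 18*(2 - 1*(-8)) + (¾)*(-167) + 3*(2 - 1*(-8))*(-167)) - 30087) + 26758 = ((9/2 + 18*(2 + 8) - 501/4 + 3*(2 + 8)*(-167)) - 30087) + 26758 = ((9/2 + 18*10 - 501/4 + 3*10*(-167)) - 30087) + 26758 = ((9/2 + 180 - 501/4 - 5010) - 30087) + 26758 = (-19803/4 - 30087) + 26758 = -140151/4 + 26758 = -33119/4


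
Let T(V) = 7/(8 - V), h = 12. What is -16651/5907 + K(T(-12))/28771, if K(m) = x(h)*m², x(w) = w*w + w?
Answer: -47895303823/16995029700 ≈ -2.8182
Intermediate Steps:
x(w) = w + w² (x(w) = w² + w = w + w²)
K(m) = 156*m² (K(m) = (12*(1 + 12))*m² = (12*13)*m² = 156*m²)
-16651/5907 + K(T(-12))/28771 = -16651/5907 + (156*(-7/(-8 - 12))²)/28771 = -16651*1/5907 + (156*(-7/(-20))²)*(1/28771) = -16651/5907 + (156*(-7*(-1/20))²)*(1/28771) = -16651/5907 + (156*(7/20)²)*(1/28771) = -16651/5907 + (156*(49/400))*(1/28771) = -16651/5907 + (1911/100)*(1/28771) = -16651/5907 + 1911/2877100 = -47895303823/16995029700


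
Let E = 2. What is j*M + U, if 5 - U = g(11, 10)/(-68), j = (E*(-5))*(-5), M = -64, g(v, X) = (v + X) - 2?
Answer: -217241/68 ≈ -3194.7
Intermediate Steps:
g(v, X) = -2 + X + v (g(v, X) = (X + v) - 2 = -2 + X + v)
j = 50 (j = (2*(-5))*(-5) = -10*(-5) = 50)
U = 359/68 (U = 5 - (-2 + 10 + 11)/(-68) = 5 - 19*(-1)/68 = 5 - 1*(-19/68) = 5 + 19/68 = 359/68 ≈ 5.2794)
j*M + U = 50*(-64) + 359/68 = -3200 + 359/68 = -217241/68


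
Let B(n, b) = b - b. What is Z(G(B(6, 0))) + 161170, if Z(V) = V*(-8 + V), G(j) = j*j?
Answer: 161170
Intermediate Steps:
B(n, b) = 0
G(j) = j²
Z(G(B(6, 0))) + 161170 = 0²*(-8 + 0²) + 161170 = 0*(-8 + 0) + 161170 = 0*(-8) + 161170 = 0 + 161170 = 161170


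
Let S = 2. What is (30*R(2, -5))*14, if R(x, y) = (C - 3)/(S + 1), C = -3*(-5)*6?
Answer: 12180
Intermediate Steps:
C = 90 (C = 15*6 = 90)
R(x, y) = 29 (R(x, y) = (90 - 3)/(2 + 1) = 87/3 = 87*(⅓) = 29)
(30*R(2, -5))*14 = (30*29)*14 = 870*14 = 12180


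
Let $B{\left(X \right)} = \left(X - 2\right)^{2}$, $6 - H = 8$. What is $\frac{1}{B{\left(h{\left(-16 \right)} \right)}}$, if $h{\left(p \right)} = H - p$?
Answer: $\frac{1}{144} \approx 0.0069444$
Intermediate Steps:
$H = -2$ ($H = 6 - 8 = -2$)
$h{\left(p \right)} = -2 - p$
$B{\left(X \right)} = \left(-2 + X\right)^{2}$
$\frac{1}{B{\left(h{\left(-16 \right)} \right)}} = \frac{1}{\left(-2 - -14\right)^{2}} = \frac{1}{\left(-2 + \left(-2 + 16\right)\right)^{2}} = \frac{1}{\left(-2 + 14\right)^{2}} = \frac{1}{12^{2}} = \frac{1}{144}$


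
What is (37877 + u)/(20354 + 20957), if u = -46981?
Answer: -9104/41311 ≈ -0.22038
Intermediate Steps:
(37877 + u)/(20354 + 20957) = (37877 - 46981)/(20354 + 20957) = -9104/41311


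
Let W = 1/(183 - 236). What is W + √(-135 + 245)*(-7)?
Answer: -1/53 - 7*√110 ≈ -73.436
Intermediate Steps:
W = -1/53 (W = 1/(-53) = -1/53 ≈ -0.018868)
W + √(-135 + 245)*(-7) = -1/53 + √(-135 + 245)*(-7) = -1/53 + √110*(-7) = -1/53 - 7*√110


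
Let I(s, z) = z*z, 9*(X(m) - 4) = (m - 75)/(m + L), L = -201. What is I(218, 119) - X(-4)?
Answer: 26119586/1845 ≈ 14157.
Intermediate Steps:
X(m) = 4 + (-75 + m)/(9*(-201 + m)) (X(m) = 4 + ((m - 75)/(m - 201))/9 = 4 + ((-75 + m)/(-201 + m))/9 = 4 + (-75 + m)/(9*(-201 + m)))
I(s, z) = z²
I(218, 119) - X(-4) = 119² - (-7311 + 37*(-4))/(9*(-201 - 4)) = 14161 - (-7311 - 148)/(9*(-205)) = 14161 - (-1)*(-7459)/(9*205) = 14161 - 1*7459/1845 = 14161 - 7459/1845 = 26119586/1845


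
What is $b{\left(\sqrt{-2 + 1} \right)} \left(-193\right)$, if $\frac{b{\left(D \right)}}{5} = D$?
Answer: $- 965 i \approx - 965.0 i$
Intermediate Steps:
$b{\left(D \right)} = 5 D$
$b{\left(\sqrt{-2 + 1} \right)} \left(-193\right) = 5 \sqrt{-2 + 1} \left(-193\right) = 5 \sqrt{-1} \left(-193\right) = 5 i \left(-193\right) = - 965 i$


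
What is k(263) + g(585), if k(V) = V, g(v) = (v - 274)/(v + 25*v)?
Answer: 4000541/15210 ≈ 263.02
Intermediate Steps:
g(v) = (-274 + v)/(26*v) (g(v) = (-274 + v)/((26*v)) = (-274 + v)*(1/(26*v)) = (-274 + v)/(26*v))
k(263) + g(585) = 263 + (1/26)*(-274 + 585)/585 = 263 + (1/26)*(1/585)*311 = 263 + 311/15210 = 4000541/15210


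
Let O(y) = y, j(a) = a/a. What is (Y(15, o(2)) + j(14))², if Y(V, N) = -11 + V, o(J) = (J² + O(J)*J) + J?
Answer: 25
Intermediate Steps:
j(a) = 1
o(J) = J + 2*J² (o(J) = (J² + J*J) + J = (J² + J²) + J = 2*J² + J = J + 2*J²)
(Y(15, o(2)) + j(14))² = ((-11 + 15) + 1)² = (4 + 1)² = 5² = 25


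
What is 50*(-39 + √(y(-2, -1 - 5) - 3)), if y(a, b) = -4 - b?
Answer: -1950 + 50*I ≈ -1950.0 + 50.0*I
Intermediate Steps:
50*(-39 + √(y(-2, -1 - 5) - 3)) = 50*(-39 + √((-4 - (-1 - 5)) - 3)) = 50*(-39 + √((-4 - 1*(-6)) - 3)) = 50*(-39 + √((-4 + 6) - 3)) = 50*(-39 + √(2 - 3)) = 50*(-39 + √(-1)) = 50*(-39 + I) = -1950 + 50*I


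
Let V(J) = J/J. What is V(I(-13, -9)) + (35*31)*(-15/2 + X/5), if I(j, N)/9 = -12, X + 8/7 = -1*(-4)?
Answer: -15033/2 ≈ -7516.5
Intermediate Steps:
X = 20/7 (X = -8/7 - 1*(-4) = -8/7 + 4 = 20/7 ≈ 2.8571)
I(j, N) = -108 (I(j, N) = 9*(-12) = -108)
V(J) = 1
V(I(-13, -9)) + (35*31)*(-15/2 + X/5) = 1 + (35*31)*(-15/2 + (20/7)/5) = 1 + 1085*(-15*½ + (20/7)*(⅕)) = 1 + 1085*(-15/2 + 4/7) = 1 + 1085*(-97/14) = 1 - 15035/2 = -15033/2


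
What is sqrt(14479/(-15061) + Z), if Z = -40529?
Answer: 2*I*sqrt(2298390486657)/15061 ≈ 201.32*I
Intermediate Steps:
sqrt(14479/(-15061) + Z) = sqrt(14479/(-15061) - 40529) = sqrt(14479*(-1/15061) - 40529) = sqrt(-14479/15061 - 40529) = sqrt(-610421748/15061) = 2*I*sqrt(2298390486657)/15061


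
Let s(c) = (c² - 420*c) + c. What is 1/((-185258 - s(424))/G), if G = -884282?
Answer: 442141/93689 ≈ 4.7192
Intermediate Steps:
s(c) = c² - 419*c
1/((-185258 - s(424))/G) = 1/((-185258 - 424*(-419 + 424))/(-884282)) = 1/((-185258 - 424*5)*(-1/884282)) = 1/((-185258 - 1*2120)*(-1/884282)) = 1/((-185258 - 2120)*(-1/884282)) = 1/(-187378*(-1/884282)) = 1/(93689/442141) = 442141/93689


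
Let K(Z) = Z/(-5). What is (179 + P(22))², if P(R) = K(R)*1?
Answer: 762129/25 ≈ 30485.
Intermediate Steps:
K(Z) = -Z/5 (K(Z) = Z*(-⅕) = -Z/5)
P(R) = -R/5 (P(R) = -R/5*1 = -R/5)
(179 + P(22))² = (179 - ⅕*22)² = (179 - 22/5)² = (873/5)² = 762129/25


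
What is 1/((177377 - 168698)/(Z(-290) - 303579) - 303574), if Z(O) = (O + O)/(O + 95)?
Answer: -1076315/326741280581 ≈ -3.2941e-6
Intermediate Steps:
Z(O) = 2*O/(95 + O) (Z(O) = (2*O)/(95 + O) = 2*O/(95 + O))
1/((177377 - 168698)/(Z(-290) - 303579) - 303574) = 1/((177377 - 168698)/(2*(-290)/(95 - 290) - 303579) - 303574) = 1/(8679/(2*(-290)/(-195) - 303579) - 303574) = 1/(8679/(2*(-290)*(-1/195) - 303579) - 303574) = 1/(8679/(116/39 - 303579) - 303574) = 1/(8679/(-11839465/39) - 303574) = 1/(8679*(-39/11839465) - 303574) = 1/(-30771/1076315 - 303574) = 1/(-326741280581/1076315) = -1076315/326741280581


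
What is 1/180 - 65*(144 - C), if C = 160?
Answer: 187201/180 ≈ 1040.0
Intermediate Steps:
1/180 - 65*(144 - C) = 1/180 - 65*(144 - 1*160) = 1/180 - 65*(144 - 160) = 1/180 - 65*(-16) = 1/180 + 1040 = 187201/180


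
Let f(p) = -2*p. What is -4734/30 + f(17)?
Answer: -959/5 ≈ -191.80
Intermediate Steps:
-4734/30 + f(17) = -4734/30 - 2*17 = -4734*1/30 - 34 = -789/5 - 34 = -959/5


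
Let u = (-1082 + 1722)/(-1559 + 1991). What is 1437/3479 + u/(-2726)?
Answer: 52813457/128030679 ≈ 0.41251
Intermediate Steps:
u = 40/27 (u = 640/432 = 640*(1/432) = 40/27 ≈ 1.4815)
1437/3479 + u/(-2726) = 1437/3479 + (40/27)/(-2726) = 1437*(1/3479) + (40/27)*(-1/2726) = 1437/3479 - 20/36801 = 52813457/128030679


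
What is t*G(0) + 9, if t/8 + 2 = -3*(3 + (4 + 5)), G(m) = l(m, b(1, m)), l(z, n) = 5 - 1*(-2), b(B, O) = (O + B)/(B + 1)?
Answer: -2119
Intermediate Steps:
b(B, O) = (B + O)/(1 + B)
l(z, n) = 7 (l(z, n) = 5 + 2 = 7)
G(m) = 7
t = -304 (t = -16 + 8*(-3*(3 + (4 + 5))) = -16 + 8*(-3*(3 + 9)) = -16 + 8*(-3*12) = -16 + 8*(-36) = -16 - 288 = -304)
t*G(0) + 9 = -304*7 + 9 = -2128 + 9 = -2119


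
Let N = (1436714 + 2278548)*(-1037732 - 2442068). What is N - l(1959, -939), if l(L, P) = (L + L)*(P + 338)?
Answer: -12928366352882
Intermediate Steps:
l(L, P) = 2*L*(338 + P) (l(L, P) = (2*L)*(338 + P) = 2*L*(338 + P))
N = -12928368707600 (N = 3715262*(-3479800) = -12928368707600)
N - l(1959, -939) = -12928368707600 - 2*1959*(338 - 939) = -12928368707600 - 2*1959*(-601) = -12928368707600 - 1*(-2354718) = -12928368707600 + 2354718 = -12928366352882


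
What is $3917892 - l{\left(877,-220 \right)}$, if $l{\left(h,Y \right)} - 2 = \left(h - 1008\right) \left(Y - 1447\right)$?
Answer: $3699513$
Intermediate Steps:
$l{\left(h,Y \right)} = 2 + \left(-1447 + Y\right) \left(-1008 + h\right)$ ($l{\left(h,Y \right)} = 2 + \left(h - 1008\right) \left(Y - 1447\right) = 2 + \left(-1008 + h\right) \left(-1447 + Y\right) = 2 + \left(-1447 + Y\right) \left(-1008 + h\right)$)
$3917892 - l{\left(877,-220 \right)} = 3917892 - \left(1458578 - 1269019 - -221760 - 192940\right) = 3917892 - \left(1458578 - 1269019 + 221760 - 192940\right) = 3917892 - 218379 = 3699513$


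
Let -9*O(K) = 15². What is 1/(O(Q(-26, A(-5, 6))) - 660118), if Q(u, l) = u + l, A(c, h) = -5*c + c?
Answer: -1/660143 ≈ -1.5148e-6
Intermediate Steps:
A(c, h) = -4*c
Q(u, l) = l + u
O(K) = -25 (O(K) = -⅑*15² = -⅑*225 = -25)
1/(O(Q(-26, A(-5, 6))) - 660118) = 1/(-25 - 660118) = 1/(-660143) = -1/660143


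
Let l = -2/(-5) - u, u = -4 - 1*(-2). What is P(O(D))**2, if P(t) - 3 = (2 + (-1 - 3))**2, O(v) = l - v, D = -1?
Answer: 49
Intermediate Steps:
u = -2 (u = -4 + 2 = -2)
l = 12/5 (l = -2/(-5) - 1*(-2) = -2*(-1/5) + 2 = 2/5 + 2 = 12/5 ≈ 2.4000)
O(v) = 12/5 - v
P(t) = 7 (P(t) = 3 + (2 + (-1 - 3))**2 = 3 + (2 - 4)**2 = 3 + (-2)**2 = 3 + 4 = 7)
P(O(D))**2 = 7**2 = 49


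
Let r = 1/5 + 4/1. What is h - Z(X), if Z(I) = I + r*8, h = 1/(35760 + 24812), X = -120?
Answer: 26167109/302860 ≈ 86.400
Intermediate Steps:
h = 1/60572 ≈ 1.6509e-5
r = 21/5 (r = 1*(⅕) + 4*1 = ⅕ + 4 = 21/5 ≈ 4.2000)
Z(I) = 168/5 + I (Z(I) = I + (21/5)*8 = I + 168/5 = 168/5 + I)
h - Z(X) = 1/60572 - (168/5 - 120) = 1/60572 - 1*(-432/5) = 1/60572 + 432/5 = 26167109/302860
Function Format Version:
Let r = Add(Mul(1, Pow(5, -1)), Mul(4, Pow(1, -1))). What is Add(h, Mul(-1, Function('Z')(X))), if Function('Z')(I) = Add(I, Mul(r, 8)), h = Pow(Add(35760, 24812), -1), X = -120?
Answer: Rational(26167109, 302860) ≈ 86.400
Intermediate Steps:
h = Rational(1, 60572) (h = Pow(60572, -1) = Rational(1, 60572) ≈ 1.6509e-5)
r = Rational(21, 5) (r = Add(Mul(1, Rational(1, 5)), Mul(4, 1)) = Add(Rational(1, 5), 4) = Rational(21, 5) ≈ 4.2000)
Function('Z')(I) = Add(Rational(168, 5), I) (Function('Z')(I) = Add(I, Mul(Rational(21, 5), 8)) = Add(I, Rational(168, 5)) = Add(Rational(168, 5), I))
Add(h, Mul(-1, Function('Z')(X))) = Add(Rational(1, 60572), Mul(-1, Add(Rational(168, 5), -120))) = Add(Rational(1, 60572), Mul(-1, Rational(-432, 5))) = Add(Rational(1, 60572), Rational(432, 5)) = Rational(26167109, 302860)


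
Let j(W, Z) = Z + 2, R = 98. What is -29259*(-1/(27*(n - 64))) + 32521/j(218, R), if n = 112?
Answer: 1252031/3600 ≈ 347.79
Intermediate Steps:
j(W, Z) = 2 + Z
-29259*(-1/(27*(n - 64))) + 32521/j(218, R) = -29259*(-1/(27*(112 - 64))) + 32521/(2 + 98) = -29259/((-27*48)) + 32521/100 = -29259/(-1296) + 32521*(1/100) = -29259*(-1/1296) + 32521/100 = 3251/144 + 32521/100 = 1252031/3600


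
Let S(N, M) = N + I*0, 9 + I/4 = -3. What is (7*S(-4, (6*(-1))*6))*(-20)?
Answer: 560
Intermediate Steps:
I = -48 (I = -36 + 4*(-3) = -36 - 12 = -48)
S(N, M) = N (S(N, M) = N - 48*0 = N + 0 = N)
(7*S(-4, (6*(-1))*6))*(-20) = (7*(-4))*(-20) = -28*(-20) = 560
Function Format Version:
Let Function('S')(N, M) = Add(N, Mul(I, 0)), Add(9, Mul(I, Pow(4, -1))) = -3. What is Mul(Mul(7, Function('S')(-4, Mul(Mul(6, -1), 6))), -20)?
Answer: 560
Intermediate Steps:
I = -48 (I = Add(-36, Mul(4, -3)) = Add(-36, -12) = -48)
Function('S')(N, M) = N (Function('S')(N, M) = Add(N, Mul(-48, 0)) = Add(N, 0) = N)
Mul(Mul(7, Function('S')(-4, Mul(Mul(6, -1), 6))), -20) = Mul(Mul(7, -4), -20) = Mul(-28, -20) = 560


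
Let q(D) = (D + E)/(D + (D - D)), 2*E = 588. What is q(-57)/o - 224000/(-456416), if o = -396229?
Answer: 52699583777/107376870313 ≈ 0.49079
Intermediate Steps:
E = 294 (E = (½)*588 = 294)
q(D) = (294 + D)/D (q(D) = (D + 294)/(D + (D - D)) = (294 + D)/(D + 0) = (294 + D)/D)
q(-57)/o - 224000/(-456416) = ((294 - 57)/(-57))/(-396229) - 224000/(-456416) = -1/57*237*(-1/396229) - 224000*(-1/456416) = -79/19*(-1/396229) + 7000/14263 = 79/7528351 + 7000/14263 = 52699583777/107376870313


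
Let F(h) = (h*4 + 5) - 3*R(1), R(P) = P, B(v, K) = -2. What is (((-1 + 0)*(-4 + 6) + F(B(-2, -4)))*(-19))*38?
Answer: 5776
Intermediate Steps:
F(h) = 2 + 4*h (F(h) = (h*4 + 5) - 3*1 = (4*h + 5) - 3 = (5 + 4*h) - 3 = 2 + 4*h)
(((-1 + 0)*(-4 + 6) + F(B(-2, -4)))*(-19))*38 = (((-1 + 0)*(-4 + 6) + (2 + 4*(-2)))*(-19))*38 = ((-1*2 + (2 - 8))*(-19))*38 = ((-2 - 6)*(-19))*38 = -8*(-19)*38 = 152*38 = 5776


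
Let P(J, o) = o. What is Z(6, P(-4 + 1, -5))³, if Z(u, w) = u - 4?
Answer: 8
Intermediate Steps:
Z(u, w) = -4 + u
Z(6, P(-4 + 1, -5))³ = (-4 + 6)³ = 2³ = 8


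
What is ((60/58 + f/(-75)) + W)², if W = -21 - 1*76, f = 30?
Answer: 195244729/21025 ≈ 9286.3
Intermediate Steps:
W = -97 (W = -21 - 76 = -97)
((60/58 + f/(-75)) + W)² = ((60/58 + 30/(-75)) - 97)² = ((60*(1/58) + 30*(-1/75)) - 97)² = ((30/29 - ⅖) - 97)² = (92/145 - 97)² = (-13973/145)² = 195244729/21025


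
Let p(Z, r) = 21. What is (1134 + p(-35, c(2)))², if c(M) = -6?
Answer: 1334025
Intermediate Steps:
(1134 + p(-35, c(2)))² = (1134 + 21)² = 1155² = 1334025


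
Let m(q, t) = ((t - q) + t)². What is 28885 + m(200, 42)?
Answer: 42341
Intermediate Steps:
m(q, t) = (-q + 2*t)²
28885 + m(200, 42) = 28885 + (200 - 2*42)² = 28885 + (200 - 84)² = 28885 + 116² = 28885 + 13456 = 42341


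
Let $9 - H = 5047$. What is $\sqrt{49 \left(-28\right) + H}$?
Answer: $i \sqrt{6410} \approx 80.063 i$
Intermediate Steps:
$H = -5038$ ($H = 9 - 5047 = -5038$)
$\sqrt{49 \left(-28\right) + H} = \sqrt{49 \left(-28\right) - 5038} = \sqrt{-1372 - 5038} = \sqrt{-6410} = i \sqrt{6410}$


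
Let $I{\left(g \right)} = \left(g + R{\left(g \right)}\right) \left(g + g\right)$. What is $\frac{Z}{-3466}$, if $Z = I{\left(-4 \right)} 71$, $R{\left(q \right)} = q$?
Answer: $- \frac{2272}{1733} \approx -1.311$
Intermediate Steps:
$I{\left(g \right)} = 4 g^{2}$ ($I{\left(g \right)} = \left(g + g\right) \left(g + g\right) = 2 g 2 g = 4 g^{2}$)
$Z = 4544$ ($Z = 4 \left(-4\right)^{2} \cdot 71 = 4 \cdot 16 \cdot 71 = 64 \cdot 71 = 4544$)
$\frac{Z}{-3466} = \frac{4544}{-3466} = 4544 \left(- \frac{1}{3466}\right) = - \frac{2272}{1733}$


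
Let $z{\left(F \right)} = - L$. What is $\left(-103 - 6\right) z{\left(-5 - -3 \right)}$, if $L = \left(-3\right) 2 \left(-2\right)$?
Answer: $1308$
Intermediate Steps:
$L = 12$ ($L = \left(-6\right) \left(-2\right) = 12$)
$z{\left(F \right)} = -12$ ($z{\left(F \right)} = \left(-1\right) 12 = -12$)
$\left(-103 - 6\right) z{\left(-5 - -3 \right)} = \left(-103 - 6\right) \left(-12\right) = \left(-109\right) \left(-12\right) = 1308$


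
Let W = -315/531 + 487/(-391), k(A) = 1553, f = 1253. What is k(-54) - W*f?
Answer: 88975911/23069 ≈ 3856.9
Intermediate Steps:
W = -42418/23069 (W = -315*1/531 + 487*(-1/391) = -35/59 - 487/391 = -42418/23069 ≈ -1.8387)
k(-54) - W*f = 1553 - (-42418)*1253/23069 = 1553 - 1*(-53149754/23069) = 1553 + 53149754/23069 = 88975911/23069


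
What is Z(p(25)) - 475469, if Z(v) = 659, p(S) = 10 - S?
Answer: -474810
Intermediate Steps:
Z(p(25)) - 475469 = 659 - 475469 = -474810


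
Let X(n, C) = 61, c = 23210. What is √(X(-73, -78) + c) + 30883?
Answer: 30883 + √23271 ≈ 31036.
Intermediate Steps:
√(X(-73, -78) + c) + 30883 = √(61 + 23210) + 30883 = √23271 + 30883 = 30883 + √23271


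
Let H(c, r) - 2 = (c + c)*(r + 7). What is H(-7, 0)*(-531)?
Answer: 50976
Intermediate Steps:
H(c, r) = 2 + 2*c*(7 + r) (H(c, r) = 2 + (c + c)*(r + 7) = 2 + (2*c)*(7 + r) = 2 + 2*c*(7 + r))
H(-7, 0)*(-531) = (2 + 14*(-7) + 2*(-7)*0)*(-531) = (2 - 98 + 0)*(-531) = -96*(-531) = 50976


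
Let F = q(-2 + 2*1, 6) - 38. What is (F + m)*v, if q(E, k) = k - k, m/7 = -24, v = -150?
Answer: 30900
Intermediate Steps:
m = -168 (m = 7*(-24) = -168)
q(E, k) = 0
F = -38 (F = 0 - 38 = -38)
(F + m)*v = (-38 - 168)*(-150) = -206*(-150) = 30900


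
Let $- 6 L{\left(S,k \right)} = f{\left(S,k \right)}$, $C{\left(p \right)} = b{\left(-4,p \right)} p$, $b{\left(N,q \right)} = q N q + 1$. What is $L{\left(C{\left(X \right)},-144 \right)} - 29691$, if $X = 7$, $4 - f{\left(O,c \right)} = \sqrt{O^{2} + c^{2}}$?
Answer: $- \frac{89075}{3} + \frac{\sqrt{209329}}{2} \approx -29463.0$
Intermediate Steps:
$b{\left(N,q \right)} = 1 + N q^{2}$ ($b{\left(N,q \right)} = N q q + 1 = N q^{2} + 1 = 1 + N q^{2}$)
$f{\left(O,c \right)} = 4 - \sqrt{O^{2} + c^{2}}$
$C{\left(p \right)} = p \left(1 - 4 p^{2}\right)$ ($C{\left(p \right)} = \left(1 - 4 p^{2}\right) p = p \left(1 - 4 p^{2}\right)$)
$L{\left(S,k \right)} = - \frac{2}{3} + \frac{\sqrt{S^{2} + k^{2}}}{6}$ ($L{\left(S,k \right)} = - \frac{4 - \sqrt{S^{2} + k^{2}}}{6} = - \frac{2}{3} + \frac{\sqrt{S^{2} + k^{2}}}{6}$)
$L{\left(C{\left(X \right)},-144 \right)} - 29691 = \left(- \frac{2}{3} + \frac{\sqrt{\left(7 - 4 \cdot 7^{3}\right)^{2} + \left(-144\right)^{2}}}{6}\right) - 29691 = \left(- \frac{2}{3} + \frac{\sqrt{\left(7 - 1372\right)^{2} + 20736}}{6}\right) - 29691 = \left(- \frac{2}{3} + \frac{\sqrt{\left(-1365\right)^{2} + 20736}}{6}\right) - 29691 = \left(- \frac{2}{3} + \frac{\sqrt{1863225 + 20736}}{6}\right) - 29691 = \left(- \frac{2}{3} + \frac{\sqrt{1883961}}{6}\right) - 29691 = \left(- \frac{2}{3} + \frac{3 \sqrt{209329}}{6}\right) - 29691 = \left(- \frac{2}{3} + \frac{\sqrt{209329}}{2}\right) - 29691 = - \frac{89075}{3} + \frac{\sqrt{209329}}{2}$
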